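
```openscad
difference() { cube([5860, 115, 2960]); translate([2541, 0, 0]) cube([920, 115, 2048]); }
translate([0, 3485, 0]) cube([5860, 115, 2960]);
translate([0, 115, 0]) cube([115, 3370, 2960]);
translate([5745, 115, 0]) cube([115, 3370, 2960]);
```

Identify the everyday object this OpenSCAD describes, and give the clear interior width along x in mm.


A single room. The interior width is 5630 mm.

Four walls enclosing a rectangle with a door in the front wall — a room. Outside width 5860 minus two 115 mm walls gives 5630 mm.


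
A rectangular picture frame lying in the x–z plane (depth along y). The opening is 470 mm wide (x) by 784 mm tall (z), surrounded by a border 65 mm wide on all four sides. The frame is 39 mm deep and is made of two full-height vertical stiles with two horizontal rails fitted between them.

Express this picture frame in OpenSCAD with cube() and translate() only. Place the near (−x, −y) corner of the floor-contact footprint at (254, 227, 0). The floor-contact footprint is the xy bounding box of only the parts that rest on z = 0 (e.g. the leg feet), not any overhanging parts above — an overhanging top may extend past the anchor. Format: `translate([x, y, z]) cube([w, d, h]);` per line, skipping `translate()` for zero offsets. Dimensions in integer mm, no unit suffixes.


translate([254, 227, 0]) cube([65, 39, 914]);
translate([789, 227, 0]) cube([65, 39, 914]);
translate([319, 227, 0]) cube([470, 39, 65]);
translate([319, 227, 849]) cube([470, 39, 65]);


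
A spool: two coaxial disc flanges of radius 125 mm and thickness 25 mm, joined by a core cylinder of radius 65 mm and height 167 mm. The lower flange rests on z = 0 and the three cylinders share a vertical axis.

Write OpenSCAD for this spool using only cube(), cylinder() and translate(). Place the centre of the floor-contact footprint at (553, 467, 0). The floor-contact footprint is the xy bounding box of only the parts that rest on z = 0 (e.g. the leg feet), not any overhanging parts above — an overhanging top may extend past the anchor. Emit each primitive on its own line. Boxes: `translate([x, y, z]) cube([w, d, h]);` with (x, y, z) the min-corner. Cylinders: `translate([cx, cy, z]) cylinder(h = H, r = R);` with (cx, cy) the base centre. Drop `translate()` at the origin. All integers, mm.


translate([553, 467, 0]) cylinder(h = 25, r = 125);
translate([553, 467, 25]) cylinder(h = 167, r = 65);
translate([553, 467, 192]) cylinder(h = 25, r = 125);


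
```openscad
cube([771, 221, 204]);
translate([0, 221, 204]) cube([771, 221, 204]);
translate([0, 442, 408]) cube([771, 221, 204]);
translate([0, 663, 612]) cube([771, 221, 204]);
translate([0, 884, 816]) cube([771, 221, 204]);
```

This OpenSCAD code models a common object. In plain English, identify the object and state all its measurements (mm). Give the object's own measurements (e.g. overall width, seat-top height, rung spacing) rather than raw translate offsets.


A straight staircase of 5 solid steps. Each step is 771 mm wide (x), 221 mm deep (y, the going) and 204 mm tall (the rise). The first step rests on the floor; each subsequent step sits one going further in +y and one rise higher in +z, directly behind and above the previous step with no overlap.


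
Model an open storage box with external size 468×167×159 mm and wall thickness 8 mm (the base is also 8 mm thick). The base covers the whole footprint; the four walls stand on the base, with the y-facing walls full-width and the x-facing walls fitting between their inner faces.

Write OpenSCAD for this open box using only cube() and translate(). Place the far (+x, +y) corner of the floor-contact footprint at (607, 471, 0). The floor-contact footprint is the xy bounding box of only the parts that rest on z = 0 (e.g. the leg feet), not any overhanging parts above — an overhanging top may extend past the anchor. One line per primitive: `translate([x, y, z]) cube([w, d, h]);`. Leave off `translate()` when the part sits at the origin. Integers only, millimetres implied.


translate([139, 304, 0]) cube([468, 167, 8]);
translate([139, 304, 8]) cube([468, 8, 151]);
translate([139, 463, 8]) cube([468, 8, 151]);
translate([139, 312, 8]) cube([8, 151, 151]);
translate([599, 312, 8]) cube([8, 151, 151]);


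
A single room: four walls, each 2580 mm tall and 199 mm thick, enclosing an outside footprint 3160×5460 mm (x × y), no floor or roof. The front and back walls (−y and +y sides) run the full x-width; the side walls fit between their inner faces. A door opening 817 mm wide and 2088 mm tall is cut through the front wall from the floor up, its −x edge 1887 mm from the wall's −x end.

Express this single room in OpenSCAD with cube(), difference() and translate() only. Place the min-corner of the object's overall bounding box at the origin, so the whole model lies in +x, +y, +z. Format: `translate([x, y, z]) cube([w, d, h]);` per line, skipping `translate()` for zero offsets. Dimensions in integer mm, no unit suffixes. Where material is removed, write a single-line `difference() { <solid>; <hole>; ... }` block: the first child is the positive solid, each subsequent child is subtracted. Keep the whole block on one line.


difference() { cube([3160, 199, 2580]); translate([1887, 0, 0]) cube([817, 199, 2088]); }
translate([0, 5261, 0]) cube([3160, 199, 2580]);
translate([0, 199, 0]) cube([199, 5062, 2580]);
translate([2961, 199, 0]) cube([199, 5062, 2580]);


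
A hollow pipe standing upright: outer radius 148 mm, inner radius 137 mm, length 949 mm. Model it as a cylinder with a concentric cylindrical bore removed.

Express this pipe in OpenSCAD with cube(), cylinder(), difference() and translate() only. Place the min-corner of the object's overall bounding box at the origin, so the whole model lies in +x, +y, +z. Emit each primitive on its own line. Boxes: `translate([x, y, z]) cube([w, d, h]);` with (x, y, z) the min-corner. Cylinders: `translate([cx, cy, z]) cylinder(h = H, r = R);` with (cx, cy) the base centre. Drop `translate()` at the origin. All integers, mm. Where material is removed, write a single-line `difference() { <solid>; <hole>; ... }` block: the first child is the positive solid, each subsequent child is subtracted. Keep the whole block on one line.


difference() { translate([148, 148, 0]) cylinder(h = 949, r = 148); translate([148, 148, 0]) cylinder(h = 949, r = 137); }


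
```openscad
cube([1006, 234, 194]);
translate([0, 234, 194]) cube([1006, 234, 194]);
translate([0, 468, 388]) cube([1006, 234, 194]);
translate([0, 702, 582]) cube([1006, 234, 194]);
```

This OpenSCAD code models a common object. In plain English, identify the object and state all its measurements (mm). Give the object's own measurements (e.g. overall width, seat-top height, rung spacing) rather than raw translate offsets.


A straight staircase of 4 solid steps. Each step is 1006 mm wide (x), 234 mm deep (y, the going) and 194 mm tall (the rise). The first step rests on the floor; each subsequent step sits one going further in +y and one rise higher in +z, directly behind and above the previous step with no overlap.


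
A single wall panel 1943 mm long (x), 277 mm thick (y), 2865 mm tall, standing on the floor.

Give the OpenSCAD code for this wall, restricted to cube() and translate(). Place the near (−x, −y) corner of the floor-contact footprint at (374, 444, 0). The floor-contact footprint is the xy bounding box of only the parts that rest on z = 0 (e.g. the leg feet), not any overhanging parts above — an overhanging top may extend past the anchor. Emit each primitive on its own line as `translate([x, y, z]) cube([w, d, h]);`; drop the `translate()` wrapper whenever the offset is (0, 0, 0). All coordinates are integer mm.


translate([374, 444, 0]) cube([1943, 277, 2865]);


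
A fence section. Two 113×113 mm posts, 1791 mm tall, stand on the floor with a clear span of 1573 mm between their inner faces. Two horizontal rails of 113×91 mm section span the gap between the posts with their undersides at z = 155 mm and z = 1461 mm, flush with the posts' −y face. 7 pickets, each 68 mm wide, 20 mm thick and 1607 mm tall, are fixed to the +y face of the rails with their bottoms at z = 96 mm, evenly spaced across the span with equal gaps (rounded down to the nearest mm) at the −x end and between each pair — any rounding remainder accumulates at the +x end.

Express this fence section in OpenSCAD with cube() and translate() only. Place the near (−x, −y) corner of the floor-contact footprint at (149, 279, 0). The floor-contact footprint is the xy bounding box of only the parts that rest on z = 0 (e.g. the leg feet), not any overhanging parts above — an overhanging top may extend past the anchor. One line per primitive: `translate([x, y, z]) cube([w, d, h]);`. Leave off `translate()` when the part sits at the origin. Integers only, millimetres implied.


translate([149, 279, 0]) cube([113, 113, 1791]);
translate([1835, 279, 0]) cube([113, 113, 1791]);
translate([262, 279, 155]) cube([1573, 113, 91]);
translate([262, 279, 1461]) cube([1573, 113, 91]);
translate([399, 392, 96]) cube([68, 20, 1607]);
translate([604, 392, 96]) cube([68, 20, 1607]);
translate([809, 392, 96]) cube([68, 20, 1607]);
translate([1014, 392, 96]) cube([68, 20, 1607]);
translate([1219, 392, 96]) cube([68, 20, 1607]);
translate([1424, 392, 96]) cube([68, 20, 1607]);
translate([1629, 392, 96]) cube([68, 20, 1607]);


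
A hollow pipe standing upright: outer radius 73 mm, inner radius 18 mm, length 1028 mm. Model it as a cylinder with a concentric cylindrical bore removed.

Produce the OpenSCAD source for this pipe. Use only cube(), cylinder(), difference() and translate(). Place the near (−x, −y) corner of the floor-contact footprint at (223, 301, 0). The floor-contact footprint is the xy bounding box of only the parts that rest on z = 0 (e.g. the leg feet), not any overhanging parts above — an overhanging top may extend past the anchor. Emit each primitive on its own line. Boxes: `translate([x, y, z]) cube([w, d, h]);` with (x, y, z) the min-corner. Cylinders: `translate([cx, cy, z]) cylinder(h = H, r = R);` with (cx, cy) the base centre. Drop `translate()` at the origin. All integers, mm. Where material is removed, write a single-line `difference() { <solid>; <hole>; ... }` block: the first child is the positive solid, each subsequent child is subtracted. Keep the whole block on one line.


difference() { translate([296, 374, 0]) cylinder(h = 1028, r = 73); translate([296, 374, 0]) cylinder(h = 1028, r = 18); }


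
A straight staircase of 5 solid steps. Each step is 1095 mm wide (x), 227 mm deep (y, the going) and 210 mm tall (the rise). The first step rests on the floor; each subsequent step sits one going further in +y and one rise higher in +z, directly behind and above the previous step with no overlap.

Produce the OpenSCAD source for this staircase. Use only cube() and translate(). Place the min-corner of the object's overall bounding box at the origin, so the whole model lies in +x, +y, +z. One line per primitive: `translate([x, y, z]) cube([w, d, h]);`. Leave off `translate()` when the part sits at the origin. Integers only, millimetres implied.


cube([1095, 227, 210]);
translate([0, 227, 210]) cube([1095, 227, 210]);
translate([0, 454, 420]) cube([1095, 227, 210]);
translate([0, 681, 630]) cube([1095, 227, 210]);
translate([0, 908, 840]) cube([1095, 227, 210]);


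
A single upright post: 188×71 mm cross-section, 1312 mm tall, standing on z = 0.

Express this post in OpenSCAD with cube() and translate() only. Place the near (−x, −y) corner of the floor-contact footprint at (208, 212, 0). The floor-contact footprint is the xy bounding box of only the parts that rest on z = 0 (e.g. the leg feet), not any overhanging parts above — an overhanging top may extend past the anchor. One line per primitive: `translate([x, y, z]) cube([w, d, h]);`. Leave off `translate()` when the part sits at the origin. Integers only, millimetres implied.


translate([208, 212, 0]) cube([188, 71, 1312]);


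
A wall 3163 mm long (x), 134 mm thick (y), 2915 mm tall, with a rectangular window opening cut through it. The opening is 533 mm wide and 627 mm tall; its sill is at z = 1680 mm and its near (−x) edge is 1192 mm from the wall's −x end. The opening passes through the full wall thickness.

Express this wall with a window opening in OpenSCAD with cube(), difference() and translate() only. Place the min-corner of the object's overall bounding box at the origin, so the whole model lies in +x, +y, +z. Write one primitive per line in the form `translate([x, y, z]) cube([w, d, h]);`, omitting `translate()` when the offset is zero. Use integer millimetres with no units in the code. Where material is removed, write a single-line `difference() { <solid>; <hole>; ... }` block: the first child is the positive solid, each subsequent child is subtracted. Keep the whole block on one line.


difference() { cube([3163, 134, 2915]); translate([1192, 0, 1680]) cube([533, 134, 627]); }


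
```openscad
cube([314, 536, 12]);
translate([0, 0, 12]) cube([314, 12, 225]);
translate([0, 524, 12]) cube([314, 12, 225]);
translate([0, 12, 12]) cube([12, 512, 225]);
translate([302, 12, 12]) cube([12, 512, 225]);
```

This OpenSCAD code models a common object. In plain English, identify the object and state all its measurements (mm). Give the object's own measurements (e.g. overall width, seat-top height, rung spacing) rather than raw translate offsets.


An open-topped rectangular box: outside dimensions 314×536×237 mm, with a uniform wall and base thickness of 12 mm. The base is a full 314×536 slab on the floor; four walls sit on top of the base. The front and back walls (the −y and +y sides) span the full width; the two side walls fit between them.


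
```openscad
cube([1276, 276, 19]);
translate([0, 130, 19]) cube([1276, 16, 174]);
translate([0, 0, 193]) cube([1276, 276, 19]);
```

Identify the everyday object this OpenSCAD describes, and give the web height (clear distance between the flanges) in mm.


An I-beam. The web height is 174 mm.

Two wide flanges with a thin centred web — an I-beam. Overall 212 mm minus two 19 mm flanges gives a web of 212 − 2·19 = 174 mm.


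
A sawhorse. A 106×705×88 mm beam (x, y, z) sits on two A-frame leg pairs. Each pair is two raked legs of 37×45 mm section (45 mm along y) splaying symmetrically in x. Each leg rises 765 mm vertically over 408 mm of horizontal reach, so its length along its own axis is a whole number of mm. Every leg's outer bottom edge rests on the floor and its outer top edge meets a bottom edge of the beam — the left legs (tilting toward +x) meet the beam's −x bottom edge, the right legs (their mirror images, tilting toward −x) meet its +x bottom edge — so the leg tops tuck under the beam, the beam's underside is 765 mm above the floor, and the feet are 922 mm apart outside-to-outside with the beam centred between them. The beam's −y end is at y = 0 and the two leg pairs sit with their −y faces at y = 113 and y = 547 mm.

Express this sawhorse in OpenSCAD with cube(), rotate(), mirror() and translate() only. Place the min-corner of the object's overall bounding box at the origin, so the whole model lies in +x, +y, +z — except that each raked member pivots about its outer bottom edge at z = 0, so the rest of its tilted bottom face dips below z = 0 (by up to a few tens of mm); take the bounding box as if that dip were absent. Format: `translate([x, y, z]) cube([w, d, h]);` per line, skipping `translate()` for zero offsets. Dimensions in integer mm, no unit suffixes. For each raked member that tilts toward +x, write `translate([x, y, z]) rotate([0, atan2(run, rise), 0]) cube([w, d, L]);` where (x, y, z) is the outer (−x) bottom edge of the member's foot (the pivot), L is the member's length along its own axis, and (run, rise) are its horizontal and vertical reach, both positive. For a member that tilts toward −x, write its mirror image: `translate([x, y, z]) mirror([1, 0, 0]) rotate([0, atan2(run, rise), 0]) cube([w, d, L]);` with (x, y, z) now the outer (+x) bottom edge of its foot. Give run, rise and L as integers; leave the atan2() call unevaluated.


translate([408, 0, 765]) cube([106, 705, 88]);
translate([0, 113, 0]) rotate([0, atan2(408, 765), 0]) cube([37, 45, 867]);
translate([922, 113, 0]) mirror([1, 0, 0]) rotate([0, atan2(408, 765), 0]) cube([37, 45, 867]);
translate([0, 547, 0]) rotate([0, atan2(408, 765), 0]) cube([37, 45, 867]);
translate([922, 547, 0]) mirror([1, 0, 0]) rotate([0, atan2(408, 765), 0]) cube([37, 45, 867]);


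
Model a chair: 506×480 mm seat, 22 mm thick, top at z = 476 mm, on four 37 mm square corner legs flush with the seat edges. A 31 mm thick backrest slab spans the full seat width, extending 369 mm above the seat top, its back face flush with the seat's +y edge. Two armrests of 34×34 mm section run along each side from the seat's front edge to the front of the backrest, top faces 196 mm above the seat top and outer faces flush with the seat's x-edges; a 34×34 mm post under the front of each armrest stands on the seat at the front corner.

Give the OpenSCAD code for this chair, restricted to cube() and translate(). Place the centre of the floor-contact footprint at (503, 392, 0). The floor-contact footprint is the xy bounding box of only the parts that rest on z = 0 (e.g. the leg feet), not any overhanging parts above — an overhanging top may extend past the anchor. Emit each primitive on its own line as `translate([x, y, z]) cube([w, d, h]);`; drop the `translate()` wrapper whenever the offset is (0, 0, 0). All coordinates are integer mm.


translate([250, 152, 454]) cube([506, 480, 22]);
translate([250, 152, 0]) cube([37, 37, 454]);
translate([719, 152, 0]) cube([37, 37, 454]);
translate([250, 595, 0]) cube([37, 37, 454]);
translate([719, 595, 0]) cube([37, 37, 454]);
translate([250, 601, 476]) cube([506, 31, 369]);
translate([250, 152, 638]) cube([34, 449, 34]);
translate([722, 152, 638]) cube([34, 449, 34]);
translate([250, 152, 476]) cube([34, 34, 162]);
translate([722, 152, 476]) cube([34, 34, 162]);


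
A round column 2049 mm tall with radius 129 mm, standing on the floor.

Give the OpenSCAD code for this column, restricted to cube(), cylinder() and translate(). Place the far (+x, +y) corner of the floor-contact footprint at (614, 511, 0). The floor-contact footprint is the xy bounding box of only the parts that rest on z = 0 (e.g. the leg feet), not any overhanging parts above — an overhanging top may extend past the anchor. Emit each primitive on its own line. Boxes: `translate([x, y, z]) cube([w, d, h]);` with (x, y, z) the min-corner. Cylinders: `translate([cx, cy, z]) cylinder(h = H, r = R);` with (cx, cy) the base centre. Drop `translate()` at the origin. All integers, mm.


translate([485, 382, 0]) cylinder(h = 2049, r = 129);


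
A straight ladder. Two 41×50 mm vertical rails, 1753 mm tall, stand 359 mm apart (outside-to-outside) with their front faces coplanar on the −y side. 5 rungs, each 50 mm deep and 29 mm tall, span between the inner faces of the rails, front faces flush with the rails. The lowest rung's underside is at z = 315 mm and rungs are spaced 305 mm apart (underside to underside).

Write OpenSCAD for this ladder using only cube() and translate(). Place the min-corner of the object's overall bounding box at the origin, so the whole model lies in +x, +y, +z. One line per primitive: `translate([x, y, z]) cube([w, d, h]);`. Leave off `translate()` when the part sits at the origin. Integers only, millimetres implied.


cube([41, 50, 1753]);
translate([318, 0, 0]) cube([41, 50, 1753]);
translate([41, 0, 315]) cube([277, 50, 29]);
translate([41, 0, 620]) cube([277, 50, 29]);
translate([41, 0, 925]) cube([277, 50, 29]);
translate([41, 0, 1230]) cube([277, 50, 29]);
translate([41, 0, 1535]) cube([277, 50, 29]);


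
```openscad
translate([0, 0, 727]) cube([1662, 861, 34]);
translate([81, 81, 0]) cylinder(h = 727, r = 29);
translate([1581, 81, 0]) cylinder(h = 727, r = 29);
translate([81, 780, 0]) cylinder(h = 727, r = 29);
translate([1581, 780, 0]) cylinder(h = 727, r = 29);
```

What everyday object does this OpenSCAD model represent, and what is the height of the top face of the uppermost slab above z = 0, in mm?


A table. The table height is 761 mm.

A 1662×861×34 slab sits at z = 727 on four Ø58 mm round legs — a table. The top surface is at 727 + 34 = 761 mm.


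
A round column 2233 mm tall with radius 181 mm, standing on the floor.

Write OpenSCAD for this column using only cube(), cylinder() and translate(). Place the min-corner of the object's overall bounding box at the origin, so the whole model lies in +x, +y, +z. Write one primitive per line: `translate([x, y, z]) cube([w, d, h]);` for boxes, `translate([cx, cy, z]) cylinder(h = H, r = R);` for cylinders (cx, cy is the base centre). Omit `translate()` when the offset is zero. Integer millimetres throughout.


translate([181, 181, 0]) cylinder(h = 2233, r = 181);


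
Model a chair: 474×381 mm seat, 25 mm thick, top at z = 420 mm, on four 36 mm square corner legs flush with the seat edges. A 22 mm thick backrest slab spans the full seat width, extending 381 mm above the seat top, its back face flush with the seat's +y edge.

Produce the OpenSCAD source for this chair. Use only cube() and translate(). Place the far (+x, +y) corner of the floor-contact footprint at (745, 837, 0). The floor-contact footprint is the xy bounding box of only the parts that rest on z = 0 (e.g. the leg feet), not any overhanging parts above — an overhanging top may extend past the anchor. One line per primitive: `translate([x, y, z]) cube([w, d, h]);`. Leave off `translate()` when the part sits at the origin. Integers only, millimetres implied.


translate([271, 456, 395]) cube([474, 381, 25]);
translate([271, 456, 0]) cube([36, 36, 395]);
translate([709, 456, 0]) cube([36, 36, 395]);
translate([271, 801, 0]) cube([36, 36, 395]);
translate([709, 801, 0]) cube([36, 36, 395]);
translate([271, 815, 420]) cube([474, 22, 381]);


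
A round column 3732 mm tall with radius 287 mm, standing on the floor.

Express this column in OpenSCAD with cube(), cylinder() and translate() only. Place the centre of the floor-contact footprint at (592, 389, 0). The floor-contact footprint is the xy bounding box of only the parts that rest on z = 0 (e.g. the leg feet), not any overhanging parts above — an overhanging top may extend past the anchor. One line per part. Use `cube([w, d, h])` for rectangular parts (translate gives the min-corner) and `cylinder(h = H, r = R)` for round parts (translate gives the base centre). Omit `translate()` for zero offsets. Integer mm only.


translate([592, 389, 0]) cylinder(h = 3732, r = 287);


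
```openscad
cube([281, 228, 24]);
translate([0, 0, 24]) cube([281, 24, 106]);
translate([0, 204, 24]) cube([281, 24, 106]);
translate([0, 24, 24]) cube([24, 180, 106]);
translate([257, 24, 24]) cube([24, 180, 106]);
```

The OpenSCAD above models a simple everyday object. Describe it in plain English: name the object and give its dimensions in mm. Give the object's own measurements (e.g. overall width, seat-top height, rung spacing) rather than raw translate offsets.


An open-topped rectangular box: outside dimensions 281×228×130 mm, with a uniform wall and base thickness of 24 mm. The base is a full 281×228 slab on the floor; four walls sit on top of the base. The front and back walls (the −y and +y sides) span the full width; the two side walls fit between them.


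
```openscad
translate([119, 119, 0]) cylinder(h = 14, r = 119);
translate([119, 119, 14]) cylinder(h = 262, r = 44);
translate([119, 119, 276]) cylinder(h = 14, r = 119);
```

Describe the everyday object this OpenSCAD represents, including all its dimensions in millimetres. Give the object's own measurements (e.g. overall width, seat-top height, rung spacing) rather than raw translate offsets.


A spool: two coaxial disc flanges of radius 119 mm and thickness 14 mm, joined by a core cylinder of radius 44 mm and height 262 mm. The lower flange rests on z = 0 and the three cylinders share a vertical axis.


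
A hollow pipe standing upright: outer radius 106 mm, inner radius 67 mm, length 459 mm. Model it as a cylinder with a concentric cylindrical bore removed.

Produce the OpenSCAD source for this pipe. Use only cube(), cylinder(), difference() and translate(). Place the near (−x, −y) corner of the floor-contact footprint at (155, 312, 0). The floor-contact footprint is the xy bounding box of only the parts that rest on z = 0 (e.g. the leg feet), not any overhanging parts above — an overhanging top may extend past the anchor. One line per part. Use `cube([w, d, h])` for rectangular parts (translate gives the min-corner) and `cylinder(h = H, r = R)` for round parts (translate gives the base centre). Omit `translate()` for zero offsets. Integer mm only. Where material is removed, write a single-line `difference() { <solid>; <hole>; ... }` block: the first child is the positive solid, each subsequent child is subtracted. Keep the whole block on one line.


difference() { translate([261, 418, 0]) cylinder(h = 459, r = 106); translate([261, 418, 0]) cylinder(h = 459, r = 67); }


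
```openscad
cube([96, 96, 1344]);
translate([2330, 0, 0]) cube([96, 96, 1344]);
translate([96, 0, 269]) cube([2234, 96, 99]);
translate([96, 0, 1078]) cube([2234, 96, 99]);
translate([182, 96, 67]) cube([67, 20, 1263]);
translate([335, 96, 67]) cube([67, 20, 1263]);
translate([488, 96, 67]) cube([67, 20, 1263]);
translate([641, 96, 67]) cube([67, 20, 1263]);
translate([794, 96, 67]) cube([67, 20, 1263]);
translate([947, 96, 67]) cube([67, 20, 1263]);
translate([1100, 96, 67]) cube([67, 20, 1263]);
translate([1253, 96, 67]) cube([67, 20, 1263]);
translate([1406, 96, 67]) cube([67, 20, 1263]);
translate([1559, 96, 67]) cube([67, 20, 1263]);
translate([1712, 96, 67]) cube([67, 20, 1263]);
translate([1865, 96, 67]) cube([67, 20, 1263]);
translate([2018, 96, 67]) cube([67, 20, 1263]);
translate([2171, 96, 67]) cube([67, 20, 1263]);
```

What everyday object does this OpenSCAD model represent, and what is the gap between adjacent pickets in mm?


A fence section. The picket gap is 86 mm.

Two posts, two rails, 14 pickets — a fence section. Span 2234 mm holds 14 pickets of 67 mm with 15 equal gaps: ⌊(2234 − 14·67) / 15⌋ = 86 mm.


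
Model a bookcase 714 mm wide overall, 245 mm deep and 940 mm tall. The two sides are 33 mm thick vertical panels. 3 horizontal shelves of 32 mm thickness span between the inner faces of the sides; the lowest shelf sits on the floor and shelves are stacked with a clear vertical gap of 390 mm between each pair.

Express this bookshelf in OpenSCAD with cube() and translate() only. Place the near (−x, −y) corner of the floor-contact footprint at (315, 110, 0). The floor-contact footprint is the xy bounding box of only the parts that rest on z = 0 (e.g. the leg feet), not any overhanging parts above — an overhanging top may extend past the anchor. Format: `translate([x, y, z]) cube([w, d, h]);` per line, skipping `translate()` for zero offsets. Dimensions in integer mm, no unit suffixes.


translate([315, 110, 0]) cube([33, 245, 940]);
translate([996, 110, 0]) cube([33, 245, 940]);
translate([348, 110, 0]) cube([648, 245, 32]);
translate([348, 110, 422]) cube([648, 245, 32]);
translate([348, 110, 844]) cube([648, 245, 32]);


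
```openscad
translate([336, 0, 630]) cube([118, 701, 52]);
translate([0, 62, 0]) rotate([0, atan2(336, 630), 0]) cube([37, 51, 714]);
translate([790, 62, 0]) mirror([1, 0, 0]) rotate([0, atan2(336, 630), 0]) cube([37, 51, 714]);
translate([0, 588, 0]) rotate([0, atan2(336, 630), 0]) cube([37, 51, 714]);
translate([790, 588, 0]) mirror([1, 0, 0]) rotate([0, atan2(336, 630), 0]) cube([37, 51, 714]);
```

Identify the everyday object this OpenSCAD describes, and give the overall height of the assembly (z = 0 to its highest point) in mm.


A sawhorse. The overall height is 682 mm.

A beam across two mirrored pairs of raked legs — a sawhorse. The beam's underside is at z = 630 (matching the legs' vertical rise in atan2(336, 630)) and the beam is 52 mm tall, so its top is at 630 + 52 = 682 mm. The raked legs top out at the beam's underside, so that is the highest point.


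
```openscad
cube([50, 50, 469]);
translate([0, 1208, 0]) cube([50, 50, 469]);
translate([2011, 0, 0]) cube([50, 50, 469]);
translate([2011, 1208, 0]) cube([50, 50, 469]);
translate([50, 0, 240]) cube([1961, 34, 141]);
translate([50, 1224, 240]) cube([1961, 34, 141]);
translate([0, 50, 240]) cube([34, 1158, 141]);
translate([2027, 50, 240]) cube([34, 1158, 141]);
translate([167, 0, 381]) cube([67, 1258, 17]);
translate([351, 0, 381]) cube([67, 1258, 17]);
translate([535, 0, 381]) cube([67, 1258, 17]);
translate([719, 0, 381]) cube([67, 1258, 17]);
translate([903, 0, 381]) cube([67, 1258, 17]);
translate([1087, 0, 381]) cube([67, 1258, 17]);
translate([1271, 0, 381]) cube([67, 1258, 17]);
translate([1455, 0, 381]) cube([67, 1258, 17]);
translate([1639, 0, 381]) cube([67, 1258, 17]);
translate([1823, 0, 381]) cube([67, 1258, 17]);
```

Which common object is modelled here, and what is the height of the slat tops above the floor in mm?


A bed frame. The slat-top height is 398 mm.

Four posts, four rails, and a row of slats — a bed frame. Slats sit on the rails at z = 240 + 141 = 381; with slat thickness 17, the top is 398 mm.


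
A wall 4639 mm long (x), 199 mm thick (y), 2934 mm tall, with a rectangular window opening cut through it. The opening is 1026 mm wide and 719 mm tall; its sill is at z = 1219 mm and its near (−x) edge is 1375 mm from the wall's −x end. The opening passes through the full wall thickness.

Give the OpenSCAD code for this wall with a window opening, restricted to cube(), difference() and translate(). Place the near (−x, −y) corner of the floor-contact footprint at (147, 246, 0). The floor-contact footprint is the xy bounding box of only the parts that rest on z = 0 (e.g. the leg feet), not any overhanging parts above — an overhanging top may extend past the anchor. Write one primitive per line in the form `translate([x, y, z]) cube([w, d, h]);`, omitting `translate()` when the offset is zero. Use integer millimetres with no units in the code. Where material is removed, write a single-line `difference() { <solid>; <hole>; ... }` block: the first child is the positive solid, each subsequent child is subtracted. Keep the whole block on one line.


difference() { translate([147, 246, 0]) cube([4639, 199, 2934]); translate([1522, 246, 1219]) cube([1026, 199, 719]); }


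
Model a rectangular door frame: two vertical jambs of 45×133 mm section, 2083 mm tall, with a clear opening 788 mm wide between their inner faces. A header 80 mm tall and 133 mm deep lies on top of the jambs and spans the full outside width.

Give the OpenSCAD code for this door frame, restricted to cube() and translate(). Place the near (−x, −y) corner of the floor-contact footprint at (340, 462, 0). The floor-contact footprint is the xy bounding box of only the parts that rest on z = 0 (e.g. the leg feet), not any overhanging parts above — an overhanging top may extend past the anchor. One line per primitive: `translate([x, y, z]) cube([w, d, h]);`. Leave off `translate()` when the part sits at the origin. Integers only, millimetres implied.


translate([340, 462, 0]) cube([45, 133, 2083]);
translate([1173, 462, 0]) cube([45, 133, 2083]);
translate([340, 462, 2083]) cube([878, 133, 80]);


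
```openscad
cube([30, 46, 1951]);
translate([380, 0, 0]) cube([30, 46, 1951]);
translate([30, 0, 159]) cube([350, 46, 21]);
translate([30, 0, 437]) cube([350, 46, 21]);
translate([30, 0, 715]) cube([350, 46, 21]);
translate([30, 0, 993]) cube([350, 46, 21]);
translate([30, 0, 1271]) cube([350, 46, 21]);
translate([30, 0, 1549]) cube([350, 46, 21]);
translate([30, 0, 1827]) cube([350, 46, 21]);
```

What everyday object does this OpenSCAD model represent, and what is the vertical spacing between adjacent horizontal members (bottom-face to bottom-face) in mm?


A ladder. The rung spacing is 278 mm.

Two tall 30×46 posts with 7 short bars between them — a ladder. Adjacent rungs sit at z = 159 and z = 437, so the spacing is 437 − 159 = 278 mm.


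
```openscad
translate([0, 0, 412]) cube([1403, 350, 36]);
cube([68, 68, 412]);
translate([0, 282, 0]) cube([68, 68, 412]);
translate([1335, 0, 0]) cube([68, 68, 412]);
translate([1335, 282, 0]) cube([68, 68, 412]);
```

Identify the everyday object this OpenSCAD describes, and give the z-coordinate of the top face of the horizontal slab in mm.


A bench. The seat-top height is 448 mm.

A long slab on four corner posts — a bench. The slab sits at z = 412 with thickness 36, so the top is 412 + 36 = 448 mm.


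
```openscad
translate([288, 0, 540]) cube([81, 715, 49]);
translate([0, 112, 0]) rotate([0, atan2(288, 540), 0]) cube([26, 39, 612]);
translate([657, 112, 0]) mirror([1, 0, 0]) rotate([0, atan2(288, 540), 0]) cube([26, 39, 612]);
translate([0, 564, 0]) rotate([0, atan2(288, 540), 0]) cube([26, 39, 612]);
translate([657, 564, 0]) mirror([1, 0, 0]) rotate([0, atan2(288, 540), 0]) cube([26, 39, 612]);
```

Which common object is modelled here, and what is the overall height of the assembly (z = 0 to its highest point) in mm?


A sawhorse. The overall height is 589 mm.

A beam across two mirrored pairs of raked legs — a sawhorse. The beam's underside is at z = 540 (matching the legs' vertical rise in atan2(288, 540)) and the beam is 49 mm tall, so its top is at 540 + 49 = 589 mm. The raked legs top out at the beam's underside, so that is the highest point.


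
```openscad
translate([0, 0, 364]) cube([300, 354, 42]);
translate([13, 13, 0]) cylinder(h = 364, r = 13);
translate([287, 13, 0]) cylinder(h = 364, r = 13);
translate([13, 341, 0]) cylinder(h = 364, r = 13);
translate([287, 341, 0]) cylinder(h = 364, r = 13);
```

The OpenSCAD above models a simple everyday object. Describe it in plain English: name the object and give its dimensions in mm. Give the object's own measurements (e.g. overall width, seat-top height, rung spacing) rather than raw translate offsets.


A simple wooden stool: a rectangular seat 300 mm (x) by 354 mm (y), 42 mm thick, top face at z = 406 mm, on four round legs, each 26 mm in diameter. The legs rest on z = 0, each leg's axis is inset half a diameter from the nearest pair of seat edges (so the leg's bounding box is flush with the corner).


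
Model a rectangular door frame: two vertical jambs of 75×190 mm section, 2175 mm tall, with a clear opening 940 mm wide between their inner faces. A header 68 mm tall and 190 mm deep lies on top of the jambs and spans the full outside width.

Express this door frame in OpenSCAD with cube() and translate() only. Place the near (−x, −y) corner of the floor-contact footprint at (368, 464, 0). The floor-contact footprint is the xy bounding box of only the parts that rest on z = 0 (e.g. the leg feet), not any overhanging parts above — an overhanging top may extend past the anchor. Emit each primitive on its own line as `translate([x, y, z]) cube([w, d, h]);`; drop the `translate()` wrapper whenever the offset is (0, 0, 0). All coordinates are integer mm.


translate([368, 464, 0]) cube([75, 190, 2175]);
translate([1383, 464, 0]) cube([75, 190, 2175]);
translate([368, 464, 2175]) cube([1090, 190, 68]);


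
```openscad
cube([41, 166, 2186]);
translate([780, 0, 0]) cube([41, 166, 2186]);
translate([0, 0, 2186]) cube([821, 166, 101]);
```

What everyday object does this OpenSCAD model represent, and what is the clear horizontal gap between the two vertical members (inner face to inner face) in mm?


A door frame. The clear opening width is 739 mm.

Two 2186 mm tall posts with a header on top — a door frame. The left jamb is 41 mm wide at x = 0; the right jamb starts at x = 780. The clear opening is 780 − 41 = 739 mm.


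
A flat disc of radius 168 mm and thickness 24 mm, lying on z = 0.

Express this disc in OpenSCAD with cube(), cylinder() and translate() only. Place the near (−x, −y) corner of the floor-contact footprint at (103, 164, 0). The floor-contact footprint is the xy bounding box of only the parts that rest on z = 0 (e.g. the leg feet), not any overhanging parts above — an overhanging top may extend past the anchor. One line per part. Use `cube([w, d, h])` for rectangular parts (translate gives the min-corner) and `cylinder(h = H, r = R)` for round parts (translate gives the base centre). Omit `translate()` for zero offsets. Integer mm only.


translate([271, 332, 0]) cylinder(h = 24, r = 168);


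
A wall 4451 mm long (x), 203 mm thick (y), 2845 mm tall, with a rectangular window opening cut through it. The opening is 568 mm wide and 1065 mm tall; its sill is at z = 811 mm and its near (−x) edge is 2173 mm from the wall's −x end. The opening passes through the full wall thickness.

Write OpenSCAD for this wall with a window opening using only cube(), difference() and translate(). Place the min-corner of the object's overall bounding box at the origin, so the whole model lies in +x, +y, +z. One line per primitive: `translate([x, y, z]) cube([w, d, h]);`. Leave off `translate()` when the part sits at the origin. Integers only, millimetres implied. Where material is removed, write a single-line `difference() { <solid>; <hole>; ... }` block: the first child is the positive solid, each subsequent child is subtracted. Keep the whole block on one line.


difference() { cube([4451, 203, 2845]); translate([2173, 0, 811]) cube([568, 203, 1065]); }


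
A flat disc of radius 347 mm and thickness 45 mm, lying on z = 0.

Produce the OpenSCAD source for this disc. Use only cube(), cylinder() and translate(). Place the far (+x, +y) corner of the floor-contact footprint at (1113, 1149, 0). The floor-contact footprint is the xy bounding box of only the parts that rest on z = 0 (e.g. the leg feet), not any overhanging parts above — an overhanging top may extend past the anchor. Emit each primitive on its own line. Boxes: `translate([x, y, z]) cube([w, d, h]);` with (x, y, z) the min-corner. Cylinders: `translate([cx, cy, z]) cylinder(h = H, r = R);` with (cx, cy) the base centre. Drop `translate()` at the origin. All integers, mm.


translate([766, 802, 0]) cylinder(h = 45, r = 347);


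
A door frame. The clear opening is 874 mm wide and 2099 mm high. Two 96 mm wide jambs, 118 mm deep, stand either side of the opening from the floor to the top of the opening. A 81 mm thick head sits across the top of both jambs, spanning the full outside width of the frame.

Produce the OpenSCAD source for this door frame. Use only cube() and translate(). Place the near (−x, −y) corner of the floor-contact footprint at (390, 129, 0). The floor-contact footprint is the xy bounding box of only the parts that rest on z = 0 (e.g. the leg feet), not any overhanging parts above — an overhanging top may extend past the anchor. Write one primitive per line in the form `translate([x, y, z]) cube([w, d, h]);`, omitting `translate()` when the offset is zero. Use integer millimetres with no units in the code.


translate([390, 129, 0]) cube([96, 118, 2099]);
translate([1360, 129, 0]) cube([96, 118, 2099]);
translate([390, 129, 2099]) cube([1066, 118, 81]);


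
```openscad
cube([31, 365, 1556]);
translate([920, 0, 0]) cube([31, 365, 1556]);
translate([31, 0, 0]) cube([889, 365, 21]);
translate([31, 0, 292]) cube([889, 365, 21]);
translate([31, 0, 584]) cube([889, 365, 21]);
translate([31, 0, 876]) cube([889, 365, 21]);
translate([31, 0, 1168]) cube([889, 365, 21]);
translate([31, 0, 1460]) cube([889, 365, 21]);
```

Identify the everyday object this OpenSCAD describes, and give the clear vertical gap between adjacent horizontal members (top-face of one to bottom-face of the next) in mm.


A bookshelf. The clear shelf gap is 271 mm.

Two tall side panels with 6 horizontal boards between them — a bookshelf. The first two shelf undersides are at z = 0 and z = 292; with shelf thickness 21, the clear gap is 292 − 0 − 21 = 271 mm.


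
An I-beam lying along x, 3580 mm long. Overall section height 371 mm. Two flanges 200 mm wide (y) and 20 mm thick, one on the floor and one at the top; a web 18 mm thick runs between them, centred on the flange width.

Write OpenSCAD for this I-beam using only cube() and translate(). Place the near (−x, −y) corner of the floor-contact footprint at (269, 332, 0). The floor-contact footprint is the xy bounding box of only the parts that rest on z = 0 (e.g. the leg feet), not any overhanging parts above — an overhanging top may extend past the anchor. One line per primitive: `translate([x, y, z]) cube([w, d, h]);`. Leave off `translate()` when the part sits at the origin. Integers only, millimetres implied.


translate([269, 332, 0]) cube([3580, 200, 20]);
translate([269, 423, 20]) cube([3580, 18, 331]);
translate([269, 332, 351]) cube([3580, 200, 20]);
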